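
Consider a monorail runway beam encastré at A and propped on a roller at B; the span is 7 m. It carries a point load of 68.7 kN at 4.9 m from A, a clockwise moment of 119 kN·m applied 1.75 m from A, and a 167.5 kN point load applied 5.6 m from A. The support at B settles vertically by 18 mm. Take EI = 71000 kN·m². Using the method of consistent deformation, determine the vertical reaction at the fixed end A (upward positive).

R_A = 79.59 kN

Release the roller at B. Primary structure: cantilever fixed at A.
Free-end deflection of the primary structure under the applied loading (downward +):
  point load 68.7 at a = 4.9: Pa²(3L − a)/(6EI) = 4426/EI
  clockwise couple 119 at a = 1.75: M₀a(2L − a)/(2EI) = 1276/EI
  point load 167.5 at a = 5.6: Pa²(3L − a)/(6EI) = 13482/EI
  δ_0 = 19184/EI
Flexibility coefficient — unit upward force at B: δ_{BB} = L³/(3EI) = 114.3/EI.
With EI = 71000 kN·m²: δ_0 = 0.27019 m and δ_{BB} = 0.00161 m/kN.
Compatibility — the beam at B must follow the support down by 0.018 m: δ_0 − R_B·δ_{BB} = 0.018, so R_B = (0.27019 − 0.018)/0.00161 = 156.6 kN.
Vertical equilibrium: R_A = ΣP − R_B = 236.2 − 156.6 = 79.59 kN.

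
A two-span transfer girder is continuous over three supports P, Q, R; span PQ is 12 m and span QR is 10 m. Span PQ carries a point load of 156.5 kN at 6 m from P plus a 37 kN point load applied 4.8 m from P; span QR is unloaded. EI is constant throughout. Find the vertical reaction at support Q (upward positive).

R_Q = 135.7 kN

Insert a hinge at Q; M_Q is the redundant, and each span becomes simply supported.
End slopes at the hinge Q, treating each span as simply supported:
  span PQ: point load 156.5 at a = 6: Pab(L + a)/(6LEI) = 1408/EI
  span PQ: point load 37 at a = 4.8: Pab(L + a)/(6LEI) = 298.4/EI
  relative rotation θ_0 = (1707 + 0)/EI = 1707/EI
A unit hogging moment at Q produces rotation L₁/(3EI) + L₂/(3EI) = 7.333/EI.
Slope continuity at Q: θ_0 = M_Q·7.333/EI, so M_Q = 1707/7.333 = 232.8 kN·m (hogging).
Span PQ, ΣM about P with M_Q applied at Q: R_Q^{PQ}·12 = 1117 + 232.8, so R_Q^{PQ} = 112.4 kN and R_P = 193.5 − 112.4 = 81.05 kN.
Span QR, ΣM about R: R_Q^{QR}·10 = 0 + 232.8, so R_Q^{QR} = 23.28 kN and R_R = 0 − 23.28 = -23.28 kN.
R_Q = 112.4 + 23.28 = 135.7 kN.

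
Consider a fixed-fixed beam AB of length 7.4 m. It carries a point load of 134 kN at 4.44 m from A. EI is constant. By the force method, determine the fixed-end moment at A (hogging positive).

M_A = 95.19 kN·m

Release both end moments; the primary structure is a simply-supported span AB with redundants M_A and M_B.
On the primary (simply-supported) span, the end slopes from the loading are:
  at A: point load 134 at a = 4.44: Pab(L + b)/(6LEI) = 410.9/EI
  at B: point load 134 at a = 4.44: Pab(L + a)/(6LEI) = 469.6/EI
  θ_A0 = 410.9/EI,  θ_B0 = 469.6/EI
Flexibility coefficients: a unit moment at one end gives L/(3EI) there and L/(6EI) at the far end, so f₁₁ = f₂₂ = 2.467/EI and f₁₂ = f₂₁ = 1.233/EI.
Compatibility — zero rotation at each built-in end:
  2.467 M_A + 1.233 M_B = 410.9
  1.233 M_A + 2.467 M_B = 469.6
Solving the pair gives M_A = 95.19 kN·m and M_B = 142.8 kN·m (hogging).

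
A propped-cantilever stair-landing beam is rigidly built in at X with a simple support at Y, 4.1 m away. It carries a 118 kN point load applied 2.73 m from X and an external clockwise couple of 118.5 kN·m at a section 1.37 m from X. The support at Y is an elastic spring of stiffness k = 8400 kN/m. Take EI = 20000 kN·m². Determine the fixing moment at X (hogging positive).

M_X = 124.2 kN·m

Choose R_Y as the redundant. The primary structure is the cantilever fixed at X.
Downward deflection at the released point Y due to the loads:
  point load 118 at a = 2.73: Pa²(3L − a)/(6EI) = 1403/EI
  clockwise couple 118.5 at a = 1.37: M₀a(2L − a)/(2EI) = 554.4/EI
  δ_0 = 1957/EI
Flexibility coefficient — unit upward force at Y: δ_{YY} = L³/(3EI) = 22.97/EI.
With EI = 20000 kN·m²: δ_0 = 0.097856 m and δ_{YY} = 0.001149 m/kN.
Compatibility — the spring shortens by R_Y/k under the reaction it provides: δ_0 − R_Y·δ_{YY} = R_Y/k. With 1/k = 0.000119 m/kN, R_Y = δ_0 / (δ_{YY} + 1/k) = 0.097856 / (0.001149 + 0.000119) = 77.19 kN.
Moment equilibrium about X: M_X = Σ(load moments about X) − R_Y·L = 440.6 − 77.19×4.1 = 124.2 kN·m.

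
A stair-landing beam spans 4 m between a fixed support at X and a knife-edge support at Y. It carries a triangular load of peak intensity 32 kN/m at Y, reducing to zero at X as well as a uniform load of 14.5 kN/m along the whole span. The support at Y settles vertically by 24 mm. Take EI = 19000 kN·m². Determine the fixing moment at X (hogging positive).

M_X = 144.4 kN·m

Choose R_Y as the redundant. The primary structure is the cantilever fixed at X.
Downward deflection at the released point Y due to the loads:
  triangular load, peak 32 at the free end: 11w₀L⁴/(120EI) = 750.9/EI
  UDL 14.5: wL⁴/(8EI) = 464/EI
  δ_0 = 1215/EI
Tip deflection under a unit load at Y: L³/(3EI) = 21.33/EI.
With EI = 19000 kN·m²: δ_0 = 0.063944 m and δ_{YY} = 0.001123 m/kN.
Compatibility — the beam at Y must follow the support down by 0.024 m: δ_0 − R_Y·δ_{YY} = 0.024, so R_Y = (0.063944 − 0.024)/0.001123 = 35.58 kN.
Moment equilibrium about X: M_X = Σ(load moments about X) − R_Y·L = 286.7 − 35.58×4 = 144.4 kN·m.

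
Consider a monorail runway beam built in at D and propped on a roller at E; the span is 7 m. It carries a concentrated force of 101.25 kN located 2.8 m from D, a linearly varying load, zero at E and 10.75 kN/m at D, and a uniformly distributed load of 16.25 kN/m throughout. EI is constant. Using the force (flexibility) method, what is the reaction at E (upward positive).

R_E = 71.24 kN

Remove the prop at E; the released (primary) structure is a cantilever built in at D.
Deflection at E on the released cantilever, summing each load's contribution:
  point load 101.25 at a = 2.8: Pa²(3L − a)/(6EI) = 2408/EI
  triangular load, peak 10.75 at the fixed end: w₀L⁴/(30EI) = 860.4/EI
  UDL 16.25: wL⁴/(8EI) = 4877/EI
  δ_0 = 8145/EI
Tip deflection under a unit load at E: L³/(3EI) = 114.3/EI.
The prop prevents deflection at E: R_E = δ_0/δ_{EE} = 8145/114.3 = 71.24 kN.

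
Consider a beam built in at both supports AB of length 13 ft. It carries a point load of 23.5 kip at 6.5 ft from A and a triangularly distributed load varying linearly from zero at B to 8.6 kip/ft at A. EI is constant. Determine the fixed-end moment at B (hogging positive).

Take the two fixed-end moments M_A, M_B as redundants; the released structure is the simple span AB.
Simple-span end rotations at A and B under the given loads:
  at A: point load 23.5 at a = 6.5: Pab(L + b)/(6LEI) = 248.2/EI
  at B: point load 23.5 at a = 6.5: Pab(L + a)/(6LEI) = 248.2/EI
  at A: triangular load, peak 8.6: w₀L³/(45EI) = 419.9/EI
  at B: triangular load, peak 8.6: 7w₀L³/(360EI) = 367.4/EI
  θ_A0 = 668.1/EI,  θ_B0 = 615.6/EI
Flexibility coefficients: a unit moment at one end gives L/(3EI) there and L/(6EI) at the far end, so f₁₁ = f₂₂ = 4.333/EI and f₁₂ = f₂₁ = 2.167/EI.
Compatibility — zero rotation at each built-in end:
  4.333 M_A + 2.167 M_B = 668.1
  2.167 M_A + 4.333 M_B = 615.6
Solving the pair gives M_A = 110.9 kip·ft and M_B = 86.63 kip·ft (hogging).

M_B = 86.63 kip·ft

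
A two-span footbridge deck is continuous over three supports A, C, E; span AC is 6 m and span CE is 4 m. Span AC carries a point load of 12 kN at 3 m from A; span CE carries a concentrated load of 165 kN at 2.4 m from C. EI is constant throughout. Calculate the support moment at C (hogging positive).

Take M_C as the redundant. Released structure: two simple spans AC and CE with a hinge at C.
Discontinuity in slope at C on the released structure — sum the simple-span end rotations:
  span AC: point load 12 at a = 3: Pab(L + a)/(6LEI) = 27/EI
  span CE: point load 165 at a = 2.4: Pab(L + b)/(6LEI) = 147.8/EI
  relative rotation θ_0 = (27 + 147.8)/EI = 174.8/EI
A unit hogging moment at C produces rotation L₁/(3EI) + L₂/(3EI) = 3.333/EI.
Slope continuity at C: θ_0 = M_C·3.333/EI, so M_C = 174.8/3.333 = 52.45 kN·m (hogging).

M_C = 52.45 kN·m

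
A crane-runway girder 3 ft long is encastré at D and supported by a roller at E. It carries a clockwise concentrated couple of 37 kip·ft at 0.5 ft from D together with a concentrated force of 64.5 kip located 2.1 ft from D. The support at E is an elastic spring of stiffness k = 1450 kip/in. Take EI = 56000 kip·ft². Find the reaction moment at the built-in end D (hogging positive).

M_D = 79.64 kip·ft

Take the reaction at E as the redundant and release it; the primary structure is a cantilever fixed at D.
Downward deflection at the released point E due to the loads:
  clockwise couple 37 at a = 0.5: M₀a(2L − a)/(2EI) = 50.88/EI
  point load 64.5 at a = 2.1: Pa²(3L − a)/(6EI) = 327.1/EI
  δ_0 = 378/EI
Flexibility coefficient — unit upward force at E: δ_{EE} = L³/(3EI) = 9/EI.
With EI = 56000 kip·ft²: δ_0 = 0.00675 ft and δ_{EE} = 0.000161 ft/kip.
Compatibility — the spring shortens by R_E/k under the reaction it provides: δ_0 − R_E·δ_{EE} = R_E/k. With 1/k = 1/(1450×12) ft/kip = 0.000057 ft/kip, R_E = δ_0 / (δ_{EE} + 1/k) = 0.00675 / (0.000161 + 0.000057) = 30.94 kip.
Moment equilibrium about D: M_D = Σ(load moments about D) − R_E·L = 172.4 − 30.94×3 = 79.64 kip·ft.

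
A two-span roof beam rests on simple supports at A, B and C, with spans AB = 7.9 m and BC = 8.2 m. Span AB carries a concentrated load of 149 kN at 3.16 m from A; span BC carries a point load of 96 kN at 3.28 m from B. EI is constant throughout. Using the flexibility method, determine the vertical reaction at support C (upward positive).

R_C = 17.18 kN

Insert a hinge at B; M_B is the redundant, and each span becomes simply supported.
End slopes at the hinge B, treating each span as simply supported:
  span AB: point load 149 at a = 3.16: Pab(L + a)/(6LEI) = 520.7/EI
  span BC: point load 96 at a = 3.28: Pab(L + b)/(6LEI) = 413.1/EI
  relative rotation θ_0 = (520.7 + 413.1)/EI = 933.9/EI
A unit hogging moment at B produces rotation L₁/(3EI) + L₂/(3EI) = 5.367/EI.
Slope continuity at B: θ_0 = M_B·5.367/EI, so M_B = 933.9/5.367 = 174 kN·m (hogging).
Span BC, ΣM about C: R_B^{BC}·8.2 = 472.3 + 174, so R_B^{BC} = 78.82 kN and R_C = 96 − 78.82 = 17.18 kN.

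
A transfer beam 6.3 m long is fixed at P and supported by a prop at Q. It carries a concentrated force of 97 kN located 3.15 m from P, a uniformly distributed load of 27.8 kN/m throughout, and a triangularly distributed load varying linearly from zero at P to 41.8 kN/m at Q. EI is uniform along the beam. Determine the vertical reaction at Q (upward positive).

Release the roller at Q. Primary structure: cantilever fixed at P.
Primary-structure tip deflection at Q by superposition:
  point load 97 at a = 3.15: Pa²(3L − a)/(6EI) = 2527/EI
  UDL 27.8: wL⁴/(8EI) = 5474/EI
  triangular load, peak 41.8 at the free end: 11w₀L⁴/(120EI) = 6036/EI
  δ_0 = 14037/EI
Tip deflection under a unit load at Q: L³/(3EI) = 83.35/EI.
The prop prevents deflection at Q: R_Q = δ_0/δ_{QQ} = 14037/83.35 = 168.4 kN.

R_Q = 168.4 kN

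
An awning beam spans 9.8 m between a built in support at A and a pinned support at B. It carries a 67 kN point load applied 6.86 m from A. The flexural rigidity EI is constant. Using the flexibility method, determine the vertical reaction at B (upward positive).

R_B = 37.75 kN

Remove the prop at B; the released (primary) structure is a cantilever built in at A.
Downward deflection at the released point B due to the loads:
  point load 67 at a = 6.86: Pa²(3L − a)/(6EI) = 11845/EI
Flexibility coefficient — unit upward force at B: δ_{BB} = L³/(3EI) = 313.7/EI.
The prop prevents deflection at B: R_B = δ_0/δ_{BB} = 11845/313.7 = 37.75 kN.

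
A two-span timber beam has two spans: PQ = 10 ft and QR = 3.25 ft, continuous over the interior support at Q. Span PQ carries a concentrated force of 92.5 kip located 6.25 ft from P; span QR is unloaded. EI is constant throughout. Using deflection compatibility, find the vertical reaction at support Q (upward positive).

Take M_Q as the redundant. Released structure: two simple spans PQ and QR with a hinge at Q.
Rotations at Q on the released spans (each span's end-slope, ×1/EI):
  span PQ: point load 92.5 at a = 6.25: Pab(L + a)/(6LEI) = 587.2/EI
  relative rotation θ_0 = (587.2 + 0)/EI = 587.2/EI
A unit hogging moment at Q produces rotation L₁/(3EI) + L₂/(3EI) = 4.417/EI.
Compatibility: M_Q·(L₁+L₂)/(3EI) = θ_0, giving M_Q = 132.9 kip·ft (hogging).
Span PQ, ΣM about P with M_Q applied at Q: R_Q^{PQ}·10 = 578.1 + 132.9, so R_Q^{PQ} = 71.11 kip and R_P = 92.5 − 71.11 = 21.39 kip.
Span QR, ΣM about R: R_Q^{QR}·3.25 = 0 + 132.9, so R_Q^{QR} = 40.91 kip and R_R = 0 − 40.91 = -40.91 kip.
R_Q = 71.11 + 40.91 = 112 kip.

R_Q = 112 kip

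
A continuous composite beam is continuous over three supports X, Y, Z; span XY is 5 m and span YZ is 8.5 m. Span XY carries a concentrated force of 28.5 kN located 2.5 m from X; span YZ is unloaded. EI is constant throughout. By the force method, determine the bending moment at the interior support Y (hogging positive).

M_Y = 9.896 kN·m

Insert a hinge at Y; M_Y is the redundant, and each span becomes simply supported.
Rotations at Y on the released spans (each span's end-slope, ×1/EI):
  span XY: point load 28.5 at a = 2.5: Pab(L + a)/(6LEI) = 44.53/EI
  relative rotation θ_0 = (44.53 + 0)/EI = 44.53/EI
A unit hogging moment at Y produces rotation L₁/(3EI) + L₂/(3EI) = 4.5/EI.
Compatibility: M_Y·(L₁+L₂)/(3EI) = θ_0, giving M_Y = 9.896 kN·m (hogging).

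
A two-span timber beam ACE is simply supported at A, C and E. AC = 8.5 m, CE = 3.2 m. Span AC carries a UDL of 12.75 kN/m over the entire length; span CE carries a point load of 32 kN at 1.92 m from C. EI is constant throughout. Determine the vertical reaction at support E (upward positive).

Take M_C as the redundant. Released structure: two simple spans AC and CE with a hinge at C.
Discontinuity in slope at C on the released structure — sum the simple-span end rotations:
  span AC: UDL 12.75: wL³/(24EI) = 326.3/EI
  span CE: point load 32 at a = 1.92: Pab(L + b)/(6LEI) = 18.35/EI
  relative rotation θ_0 = (326.3 + 18.35)/EI = 344.6/EI
A unit hogging moment at C produces rotation L₁/(3EI) + L₂/(3EI) = 3.9/EI.
Compatibility: M_C·(L₁+L₂)/(3EI) = θ_0, giving M_C = 88.36 kN·m (hogging).
Span CE, ΣM about E: R_C^{CE}·3.2 = 40.96 + 88.36, so R_C^{CE} = 40.41 kN and R_E = 32 − 40.41 = -8.412 kN.

R_E = -8.412 kN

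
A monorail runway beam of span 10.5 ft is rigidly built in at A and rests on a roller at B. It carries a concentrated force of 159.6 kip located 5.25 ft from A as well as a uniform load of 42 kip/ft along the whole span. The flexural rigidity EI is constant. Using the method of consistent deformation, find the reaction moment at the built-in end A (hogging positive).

Release the roller at B. Primary structure: cantilever fixed at A.
Deflection at B on the released cantilever, summing each load's contribution:
  point load 159.6 at a = 5.25: Pa²(3L − a)/(6EI) = 19246/EI
  UDL 42: wL⁴/(8EI) = 63814/EI
  δ_0 = 83060/EI
Flexibility coefficient — unit upward force at B: δ_{BB} = L³/(3EI) = 385.9/EI.
Compatibility at B: δ_0 − R_B·δ_{BB} = 0, so R_B = 83060/385.9 = 215.2 kip.
Moment equilibrium about A: M_A = Σ(load moments about A) − R_B·L = 3153 − 215.2×10.5 = 893 kip·ft.

M_A = 893 kip·ft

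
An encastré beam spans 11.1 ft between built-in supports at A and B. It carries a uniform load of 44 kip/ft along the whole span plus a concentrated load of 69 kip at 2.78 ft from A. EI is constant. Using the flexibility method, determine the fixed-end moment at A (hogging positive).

Release both end moments; the primary structure is a simply-supported span AB with redundants M_A and M_B.
On the primary (simply-supported) span, the end slopes from the loading are:
  at A: UDL 44: wL³/(24EI) = 2507/EI
  at B: UDL 44: wL³/(24EI) = 2507/EI
  at A: point load 69 at a = 2.78: Pab(L + b)/(6LEI) = 465.4/EI
  at B: point load 69 at a = 2.78: Pab(L + a)/(6LEI) = 332.6/EI
  θ_A0 = 2973/EI,  θ_B0 = 2840/EI
Flexibility coefficients: a unit moment at one end gives L/(3EI) there and L/(6EI) at the far end, so f₁₁ = f₂₂ = 3.7/EI and f₁₂ = f₂₁ = 1.85/EI.
Compatibility — zero rotation at each built-in end:
  3.7 M_A + 1.85 M_B = 2973
  1.85 M_A + 3.7 M_B = 2840
Solving the pair gives M_A = 559.5 kip·ft and M_B = 487.8 kip·ft (hogging).

M_A = 559.5 kip·ft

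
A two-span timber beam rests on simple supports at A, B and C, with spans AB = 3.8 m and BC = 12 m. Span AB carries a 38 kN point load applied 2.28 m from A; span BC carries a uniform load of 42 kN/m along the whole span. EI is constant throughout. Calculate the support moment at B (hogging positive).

M_B = 580.8 kN·m

Release continuity at B by inserting a hinge; the redundant is the internal moment M_B. The primary structure is two simply-supported spans AB and BC.
Discontinuity in slope at B on the released structure — sum the simple-span end rotations:
  span AB: point load 38 at a = 2.28: Pab(L + a)/(6LEI) = 35.12/EI
  span BC: UDL 42: wL³/(24EI) = 3024/EI
  relative rotation θ_0 = (35.12 + 3024)/EI = 3059/EI
A unit hogging moment at B produces rotation L₁/(3EI) + L₂/(3EI) = 5.267/EI.
Slope continuity at B: θ_0 = M_B·5.267/EI, so M_B = 3059/5.267 = 580.8 kN·m (hogging).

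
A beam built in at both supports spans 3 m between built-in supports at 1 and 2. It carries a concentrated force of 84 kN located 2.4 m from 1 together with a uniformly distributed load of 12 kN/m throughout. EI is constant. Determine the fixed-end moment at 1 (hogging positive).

M_1 = 17.06 kN·m

Take the two fixed-end moments M_1, M_2 as redundants; the released structure is the simple span 12.
Simple-span end rotations at 1 and 2 under the given loads:
  at 1: point load 84 at a = 2.4: Pab(L + b)/(6LEI) = 24.19/EI
  at 2: point load 84 at a = 2.4: Pab(L + a)/(6LEI) = 36.29/EI
  at 1: UDL 12: wL³/(24EI) = 13.5/EI
  at 2: UDL 12: wL³/(24EI) = 13.5/EI
  θ_10 = 37.69/EI,  θ_20 = 49.79/EI
Flexibility coefficients: a unit moment at one end gives L/(3EI) there and L/(6EI) at the far end, so f₁₁ = f₂₂ = 1/EI and f₁₂ = f₂₁ = 0.5/EI.
Compatibility — zero rotation at each built-in end:
  1 M_1 + 0.5 M_2 = 37.69
  0.5 M_1 + 1 M_2 = 49.79
Solving the pair gives M_1 = 17.06 kN·m and M_2 = 41.26 kN·m (hogging).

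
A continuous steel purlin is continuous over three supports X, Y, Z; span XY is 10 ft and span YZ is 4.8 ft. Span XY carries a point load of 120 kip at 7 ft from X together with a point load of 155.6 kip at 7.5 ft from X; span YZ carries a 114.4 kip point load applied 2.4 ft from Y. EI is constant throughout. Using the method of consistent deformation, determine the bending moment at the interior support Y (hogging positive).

M_Y = 350.6 kip·ft

Insert a hinge at Y; M_Y is the redundant, and each span becomes simply supported.
End slopes at the hinge Y, treating each span as simply supported:
  span XY: point load 120 at a = 7: Pab(L + a)/(6LEI) = 714/EI
  span XY: point load 155.6 at a = 7.5: Pab(L + a)/(6LEI) = 850.9/EI
  span YZ: point load 114.4 at a = 2.4: Pab(L + b)/(6LEI) = 164.7/EI
  relative rotation θ_0 = (1565 + 164.7)/EI = 1730/EI
A unit hogging moment at Y produces rotation L₁/(3EI) + L₂/(3EI) = 4.933/EI.
Compatibility: M_Y·(L₁+L₂)/(3EI) = θ_0, giving M_Y = 350.6 kip·ft (hogging).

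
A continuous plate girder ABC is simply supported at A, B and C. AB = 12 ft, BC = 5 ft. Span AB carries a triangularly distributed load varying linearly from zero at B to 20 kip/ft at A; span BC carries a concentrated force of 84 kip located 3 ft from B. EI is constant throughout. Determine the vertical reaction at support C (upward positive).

R_C = 22.53 kip

Insert a hinge at B; M_B is the redundant, and each span becomes simply supported.
End slopes at the hinge B, treating each span as simply supported:
  span AB: triangular load, peak 20: 7w₀L³/(360EI) = 672/EI
  span BC: point load 84 at a = 3: Pab(L + b)/(6LEI) = 117.6/EI
  relative rotation θ_0 = (672 + 117.6)/EI = 789.6/EI
A unit hogging moment at B produces rotation L₁/(3EI) + L₂/(3EI) = 5.667/EI.
Compatibility: M_B·(L₁+L₂)/(3EI) = θ_0, giving M_B = 139.3 kip·ft (hogging).
Span BC, ΣM about C: R_B^{BC}·5 = 168 + 139.3, so R_B^{BC} = 61.47 kip and R_C = 84 − 61.47 = 22.53 kip.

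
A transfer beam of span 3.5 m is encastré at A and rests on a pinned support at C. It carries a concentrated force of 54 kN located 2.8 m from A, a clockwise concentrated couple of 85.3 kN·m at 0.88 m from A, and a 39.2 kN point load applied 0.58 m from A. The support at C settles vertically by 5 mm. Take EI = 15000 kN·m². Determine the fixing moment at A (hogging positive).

M_A = 82.96 kN·m

Take the reaction at C as the redundant and release it; the primary structure is a cantilever fixed at A.
Deflection at C on the released cantilever, summing each load's contribution:
  point load 54 at a = 2.8: Pa²(3L − a)/(6EI) = 543.3/EI
  clockwise couple 85.3 at a = 0.88: M₀a(2L − a)/(2EI) = 229.7/EI
  point load 39.2 at a = 0.58: Pa²(3L − a)/(6EI) = 21.8/EI
  δ_0 = 794.8/EI
Flexibility coefficient — unit upward force at C: δ_{CC} = L³/(3EI) = 14.29/EI.
With EI = 15000 kN·m²: δ_0 = 0.052987 m and δ_{CC} = 0.000953 m/kN.
Compatibility — the beam at C must follow the support down by 0.005 m: δ_0 − R_C·δ_{CC} = 0.005, so R_C = (0.052987 − 0.005)/0.000953 = 50.37 kN.
Moment equilibrium about A: M_A = Σ(load moments about A) − R_C·L = 259.2 − 50.37×3.5 = 82.96 kN·m.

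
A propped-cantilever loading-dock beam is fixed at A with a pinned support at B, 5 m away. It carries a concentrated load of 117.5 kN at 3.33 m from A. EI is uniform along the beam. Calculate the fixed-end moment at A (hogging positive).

Choose R_B as the redundant. The primary structure is the cantilever fixed at A.
Downward deflection at the released point B due to the loads:
  point load 117.5 at a = 3.33: Pa²(3L − a)/(6EI) = 2534/EI
Tip deflection under a unit load at B: L³/(3EI) = 41.67/EI.
Compatibility at B: δ_0 − R_B·δ_{BB} = 0, so R_B = 2534/41.67 = 60.82 kN.
Moment equilibrium about A: M_A = Σ(load moments about A) − R_B·L = 391.3 − 60.82×5 = 87.17 kN·m.

M_A = 87.17 kN·m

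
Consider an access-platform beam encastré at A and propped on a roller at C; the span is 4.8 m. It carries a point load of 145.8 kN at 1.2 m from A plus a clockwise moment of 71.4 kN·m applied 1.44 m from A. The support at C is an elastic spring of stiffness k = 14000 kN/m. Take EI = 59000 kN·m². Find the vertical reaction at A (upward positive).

R_A = 124.3 kN

Take the reaction at C as the redundant and release it; the primary structure is a cantilever fixed at A.
Free-end deflection of the primary structure under the applied loading (downward +):
  point load 145.8 at a = 1.2: Pa²(3L − a)/(6EI) = 461.9/EI
  clockwise couple 71.4 at a = 1.44: M₀a(2L − a)/(2EI) = 419.5/EI
  δ_0 = 881.4/EI
Tip deflection under a unit load at C: L³/(3EI) = 36.86/EI.
With EI = 59000 kN·m²: δ_0 = 0.014939 m and δ_{CC} = 0.000625 m/kN.
Compatibility — the spring shortens by R_C/k under the reaction it provides: δ_0 − R_C·δ_{CC} = R_C/k. With 1/k = 0.000071 m/kN, R_C = δ_0 / (δ_{CC} + 1/k) = 0.014939 / (0.000625 + 0.000071) = 21.46 kN.
Vertical equilibrium: R_A = ΣP − R_C = 145.8 − 21.46 = 124.3 kN.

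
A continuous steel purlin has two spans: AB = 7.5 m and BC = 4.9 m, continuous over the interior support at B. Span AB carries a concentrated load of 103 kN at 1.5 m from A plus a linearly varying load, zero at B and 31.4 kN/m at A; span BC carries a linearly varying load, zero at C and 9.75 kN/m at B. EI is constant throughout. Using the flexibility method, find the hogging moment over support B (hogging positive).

M_B = 113.3 kN·m

Take M_B as the redundant. Released structure: two simple spans AB and BC with a hinge at B.
End slopes at the hinge B, treating each span as simply supported:
  span AB: point load 103 at a = 1.5: Pab(L + a)/(6LEI) = 185.4/EI
  span AB: triangular load, peak 31.4: 7w₀L³/(360EI) = 257.6/EI
  span BC: triangular load, peak 9.75: w₀L³/(45EI) = 25.49/EI
  relative rotation θ_0 = (443 + 25.49)/EI = 468.5/EI
A unit hogging moment at B produces rotation L₁/(3EI) + L₂/(3EI) = 4.133/EI.
Compatibility: M_B·(L₁+L₂)/(3EI) = θ_0, giving M_B = 113.3 kN·m (hogging).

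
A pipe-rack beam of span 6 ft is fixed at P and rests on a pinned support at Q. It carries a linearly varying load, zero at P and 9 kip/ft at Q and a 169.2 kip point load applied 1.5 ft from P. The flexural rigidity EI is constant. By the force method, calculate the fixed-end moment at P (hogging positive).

M_P = 185.5 kip·ft

Release the roller at Q. Primary structure: cantilever fixed at P.
Deflection at Q on the released cantilever, summing each load's contribution:
  triangular load, peak 9 at the free end: 11w₀L⁴/(120EI) = 1069/EI
  point load 169.2 at a = 1.5: Pa²(3L − a)/(6EI) = 1047/EI
  δ_0 = 2116/EI
Flexibility coefficient — unit upward force at Q: δ_{QQ} = L³/(3EI) = 72/EI.
The prop prevents deflection at Q: R_Q = δ_0/δ_{QQ} = 2116/72 = 29.39 kip.
Moment equilibrium about P: M_P = Σ(load moments about P) − R_Q·L = 361.8 − 29.39×6 = 185.5 kip·ft.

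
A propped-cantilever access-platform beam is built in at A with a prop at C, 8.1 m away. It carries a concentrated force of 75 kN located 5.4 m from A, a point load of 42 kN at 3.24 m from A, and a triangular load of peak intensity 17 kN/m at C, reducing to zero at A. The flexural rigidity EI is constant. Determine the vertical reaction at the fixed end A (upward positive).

R_A = 100.4 kN

Release the roller at C. Primary structure: cantilever fixed at A.
Free-end deflection of the primary structure under the applied loading (downward +):
  point load 75 at a = 5.4: Pa²(3L − a)/(6EI) = 6889/EI
  point load 42 at a = 3.24: Pa²(3L − a)/(6EI) = 1548/EI
  triangular load, peak 17 at the free end: 11w₀L⁴/(120EI) = 6708/EI
  δ_0 = 15145/EI
Flexibility coefficient — unit upward force at C: δ_{CC} = L³/(3EI) = 177.1/EI.
The prop prevents deflection at C: R_C = δ_0/δ_{CC} = 15145/177.1 = 85.49 kN.
Vertical equilibrium: R_A = ΣP − R_C = 185.8 − 85.49 = 100.4 kN.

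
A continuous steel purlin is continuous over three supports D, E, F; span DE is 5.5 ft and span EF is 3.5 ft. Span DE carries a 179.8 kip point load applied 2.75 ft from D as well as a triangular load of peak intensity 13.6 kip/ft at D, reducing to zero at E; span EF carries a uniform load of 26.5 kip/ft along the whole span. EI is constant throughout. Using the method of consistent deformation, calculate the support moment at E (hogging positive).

M_E = 143.8 kip·ft

Insert a hinge at E; M_E is the redundant, and each span becomes simply supported.
End slopes at the hinge E, treating each span as simply supported:
  span DE: point load 179.8 at a = 2.75: Pab(L + a)/(6LEI) = 339.9/EI
  span DE: triangular load, peak 13.6: 7w₀L³/(360EI) = 44/EI
  span EF: UDL 26.5: wL³/(24EI) = 47.34/EI
  relative rotation θ_0 = (383.9 + 47.34)/EI = 431.3/EI
A unit hogging moment at E produces rotation L₁/(3EI) + L₂/(3EI) = 3/EI.
Compatibility: M_E·(L₁+L₂)/(3EI) = θ_0, giving M_E = 143.8 kip·ft (hogging).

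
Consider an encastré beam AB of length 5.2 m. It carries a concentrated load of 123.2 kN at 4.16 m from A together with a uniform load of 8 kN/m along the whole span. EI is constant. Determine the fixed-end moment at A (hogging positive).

M_A = 38.53 kN·m

Take the two fixed-end moments M_A, M_B as redundants; the released structure is the simple span AB.
On the primary (simply-supported) span, the end slopes from the loading are:
  at A: point load 123.2 at a = 4.16: Pab(L + b)/(6LEI) = 106.6/EI
  at B: point load 123.2 at a = 4.16: Pab(L + a)/(6LEI) = 159.9/EI
  at A: UDL 8: wL³/(24EI) = 46.87/EI
  at B: UDL 8: wL³/(24EI) = 46.87/EI
  θ_A0 = 153.5/EI,  θ_B0 = 206.8/EI
Flexibility coefficients: a unit moment at one end gives L/(3EI) there and L/(6EI) at the far end, so f₁₁ = f₂₂ = 1.733/EI and f₁₂ = f₂₁ = 0.8667/EI.
Compatibility — zero rotation at each built-in end:
  1.733 M_A + 0.8667 M_B = 153.5
  0.8667 M_A + 1.733 M_B = 206.8
Solving the pair gives M_A = 38.53 kN·m and M_B = 100 kN·m (hogging).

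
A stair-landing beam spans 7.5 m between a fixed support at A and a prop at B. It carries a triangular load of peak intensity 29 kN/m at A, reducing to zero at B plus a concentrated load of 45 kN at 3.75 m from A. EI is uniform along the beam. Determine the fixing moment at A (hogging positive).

Choose R_B as the redundant. The primary structure is the cantilever fixed at A.
Primary-structure tip deflection at B by superposition:
  triangular load, peak 29 at the fixed end: w₀L⁴/(30EI) = 3059/EI
  point load 45 at a = 3.75: Pa²(3L − a)/(6EI) = 1978/EI
  δ_0 = 5036/EI
Flexibility coefficient — unit upward force at B: δ_{BB} = L³/(3EI) = 140.6/EI.
Compatibility at B: δ_0 − R_B·δ_{BB} = 0, so R_B = 5036/140.6 = 35.81 kN.
Moment equilibrium about A: M_A = Σ(load moments about A) − R_B·L = 440.6 − 35.81×7.5 = 172 kN·m.

M_A = 172 kN·m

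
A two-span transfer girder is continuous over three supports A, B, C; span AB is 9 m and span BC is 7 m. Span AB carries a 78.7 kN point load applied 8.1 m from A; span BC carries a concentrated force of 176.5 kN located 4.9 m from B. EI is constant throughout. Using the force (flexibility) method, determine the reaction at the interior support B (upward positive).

Take M_B as the redundant. Released structure: two simple spans AB and BC with a hinge at B.
Rotations at B on the released spans (each span's end-slope, ×1/EI):
  span AB: point load 78.7 at a = 8.1: Pab(L + a)/(6LEI) = 181.7/EI
  span BC: point load 176.5 at a = 4.9: Pab(L + b)/(6LEI) = 393.5/EI
  relative rotation θ_0 = (181.7 + 393.5)/EI = 575.2/EI
A unit hogging moment at B produces rotation L₁/(3EI) + L₂/(3EI) = 5.333/EI.
Compatibility: M_B·(L₁+L₂)/(3EI) = θ_0, giving M_B = 107.8 kN·m (hogging).
Span AB, ΣM about A with M_B applied at B: R_B^{AB}·9 = 637.5 + 107.8, so R_B^{AB} = 82.81 kN and R_A = 78.7 − 82.81 = -4.113 kN.
Span BC, ΣM about C: R_B^{BC}·7 = 370.6 + 107.8, so R_B^{BC} = 68.36 kN and R_C = 176.5 − 68.36 = 108.1 kN.
R_B = 82.81 + 68.36 = 151.2 kN.

R_B = 151.2 kN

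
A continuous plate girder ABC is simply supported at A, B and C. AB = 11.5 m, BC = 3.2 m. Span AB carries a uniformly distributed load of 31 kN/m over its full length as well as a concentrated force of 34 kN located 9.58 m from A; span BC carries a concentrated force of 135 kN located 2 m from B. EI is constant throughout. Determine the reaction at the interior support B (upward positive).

R_B = 439 kN

Release continuity at B by inserting a hinge; the redundant is the internal moment M_B. The primary structure is two simply-supported spans AB and BC.
End slopes at the hinge B, treating each span as simply supported:
  span AB: UDL 31: wL³/(24EI) = 1964/EI
  span AB: point load 34 at a = 9.58: Pab(L + a)/(6LEI) = 191.1/EI
  span BC: point load 135 at a = 2: Pab(L + b)/(6LEI) = 74.25/EI
  relative rotation θ_0 = (2156 + 74.25)/EI = 2230/EI
A unit hogging moment at B produces rotation L₁/(3EI) + L₂/(3EI) = 4.9/EI.
Slope continuity at B: θ_0 = M_B·4.9/EI, so M_B = 2230/4.9 = 455.1 kN·m (hogging).
Span AB, ΣM about A with M_B applied at B: R_B^{AB}·11.5 = 2376 + 455.1, so R_B^{AB} = 246.1 kN and R_A = 390.5 − 246.1 = 144.4 kN.
Span BC, ΣM about C: R_B^{BC}·3.2 = 162 + 455.1, so R_B^{BC} = 192.8 kN and R_C = 135 − 192.8 = -57.83 kN.
R_B = 246.1 + 192.8 = 439 kN.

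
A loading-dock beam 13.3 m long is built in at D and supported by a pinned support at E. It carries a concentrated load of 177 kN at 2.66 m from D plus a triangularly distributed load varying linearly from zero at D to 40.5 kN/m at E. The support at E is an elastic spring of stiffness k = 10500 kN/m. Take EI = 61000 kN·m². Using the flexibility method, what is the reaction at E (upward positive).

R_E = 156.9 kN

Remove the prop at E; the released (primary) structure is a cantilever built in at D.
Downward deflection at the released point E due to the loads:
  point load 177 at a = 2.66: Pa²(3L − a)/(6EI) = 7773/EI
  triangular load, peak 40.5 at the free end: 11w₀L⁴/(120EI) = 116164/EI
  δ_0 = 123938/EI
Flexibility coefficient — unit upward force at E: δ_{EE} = L³/(3EI) = 784.2/EI.
With EI = 61000 kN·m²: δ_0 = 2.0318 m and δ_{EE} = 0.012856 m/kN.
Compatibility — the spring shortens by R_E/k under the reaction it provides: δ_0 − R_E·δ_{EE} = R_E/k. With 1/k = 0.000095 m/kN, R_E = δ_0 / (δ_{EE} + 1/k) = 2.0318 / (0.012856 + 0.000095) = 156.9 kN.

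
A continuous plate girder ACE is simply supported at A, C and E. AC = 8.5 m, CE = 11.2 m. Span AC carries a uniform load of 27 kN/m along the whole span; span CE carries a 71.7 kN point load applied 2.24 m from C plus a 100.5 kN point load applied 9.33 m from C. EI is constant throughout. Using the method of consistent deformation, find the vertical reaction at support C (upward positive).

R_C = 235 kN

Release continuity at C by inserting a hinge; the redundant is the internal moment M_C. The primary structure is two simply-supported spans AC and CE.
Discontinuity in slope at C on the released structure — sum the simple-span end rotations:
  span AC: UDL 27: wL³/(24EI) = 690.9/EI
  span CE: point load 71.7 at a = 2.24: Pab(L + b)/(6LEI) = 431.7/EI
  span CE: point load 100.5 at a = 9.33: Pab(L + b)/(6LEI) = 341/EI
  relative rotation θ_0 = (690.9 + 772.7)/EI = 1464/EI
A unit hogging moment at C produces rotation L₁/(3EI) + L₂/(3EI) = 6.567/EI.
Compatibility: M_C·(L₁+L₂)/(3EI) = θ_0, giving M_C = 222.9 kN·m (hogging).
Span AC, ΣM about A with M_C applied at C: R_C^{AC}·8.5 = 975.4 + 222.9, so R_C^{AC} = 141 kN and R_A = 229.5 − 141 = 88.53 kN.
Span CE, ΣM about E: R_C^{CE}·11.2 = 830.4 + 222.9, so R_C^{CE} = 94.04 kN and R_E = 172.2 − 94.04 = 78.16 kN.
R_C = 141 + 94.04 = 235 kN.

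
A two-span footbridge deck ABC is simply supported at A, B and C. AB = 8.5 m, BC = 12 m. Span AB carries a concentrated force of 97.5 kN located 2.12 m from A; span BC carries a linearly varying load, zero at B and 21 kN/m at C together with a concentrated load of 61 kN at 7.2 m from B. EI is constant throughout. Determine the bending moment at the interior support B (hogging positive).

Release continuity at B by inserting a hinge; the redundant is the internal moment M_B. The primary structure is two simply-supported spans AB and BC.
End slopes at the hinge B, treating each span as simply supported:
  span AB: point load 97.5 at a = 2.12: Pab(L + a)/(6LEI) = 274.6/EI
  span BC: triangular load, peak 21: 7w₀L³/(360EI) = 705.6/EI
  span BC: point load 61 at a = 7.2: Pab(L + b)/(6LEI) = 491.9/EI
  relative rotation θ_0 = (274.6 + 1198)/EI = 1472/EI
A unit hogging moment at B produces rotation L₁/(3EI) + L₂/(3EI) = 6.833/EI.
Slope continuity at B: θ_0 = M_B·6.833/EI, so M_B = 1472/6.833 = 215.4 kN·m (hogging).

M_B = 215.4 kN·m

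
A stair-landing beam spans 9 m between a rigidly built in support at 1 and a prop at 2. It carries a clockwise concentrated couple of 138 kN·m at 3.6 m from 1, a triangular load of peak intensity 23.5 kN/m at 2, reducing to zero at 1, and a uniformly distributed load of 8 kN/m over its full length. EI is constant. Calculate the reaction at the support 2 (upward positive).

Release the roller at 2. Primary structure: cantilever fixed at 1.
Free-end deflection of the primary structure under the applied loading (downward +):
  clockwise couple 138 at a = 3.6: M₀a(2L − a)/(2EI) = 3577/EI
  triangular load, peak 23.5 at the free end: 11w₀L⁴/(120EI) = 14133/EI
  UDL 8: wL⁴/(8EI) = 6561/EI
  δ_0 = 24271/EI
Flexibility coefficient — unit upward force at 2: δ_{22} = L³/(3EI) = 243/EI.
The prop prevents deflection at 2: R_2 = δ_0/δ_{22} = 24271/243 = 99.88 kN.

R_2 = 99.88 kN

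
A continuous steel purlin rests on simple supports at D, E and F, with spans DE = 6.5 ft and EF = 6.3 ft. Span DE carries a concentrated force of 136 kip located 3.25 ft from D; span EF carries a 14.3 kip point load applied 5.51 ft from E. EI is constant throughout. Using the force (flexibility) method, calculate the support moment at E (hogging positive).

M_E = 86.91 kip·ft

Insert a hinge at E; M_E is the redundant, and each span becomes simply supported.
Discontinuity in slope at E on the released structure — sum the simple-span end rotations:
  span DE: point load 136 at a = 3.25: Pab(L + a)/(6LEI) = 359.1/EI
  span EF: point load 14.3 at a = 5.51: Pab(L + b)/(6LEI) = 11.68/EI
  relative rotation θ_0 = (359.1 + 11.68)/EI = 370.8/EI
A unit hogging moment at E produces rotation L₁/(3EI) + L₂/(3EI) = 4.267/EI.
Compatibility: M_E·(L₁+L₂)/(3EI) = θ_0, giving M_E = 86.91 kip·ft (hogging).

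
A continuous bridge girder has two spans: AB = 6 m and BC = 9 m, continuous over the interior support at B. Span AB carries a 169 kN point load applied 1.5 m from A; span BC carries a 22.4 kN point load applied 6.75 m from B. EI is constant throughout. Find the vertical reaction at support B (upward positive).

R_B = 64.99 kN

Insert a hinge at B; M_B is the redundant, and each span becomes simply supported.
Rotations at B on the released spans (each span's end-slope, ×1/EI):
  span AB: point load 169 at a = 1.5: Pab(L + a)/(6LEI) = 237.7/EI
  span BC: point load 22.4 at a = 6.75: Pab(L + b)/(6LEI) = 70.88/EI
  relative rotation θ_0 = (237.7 + 70.88)/EI = 308.5/EI
A unit hogging moment at B produces rotation L₁/(3EI) + L₂/(3EI) = 5/EI.
Slope continuity at B: θ_0 = M_B·5/EI, so M_B = 308.5/5 = 61.71 kN·m (hogging).
Span AB, ΣM about A with M_B applied at B: R_B^{AB}·6 = 253.5 + 61.71, so R_B^{AB} = 52.53 kN and R_A = 169 − 52.53 = 116.5 kN.
Span BC, ΣM about C: R_B^{BC}·9 = 50.4 + 61.71, so R_B^{BC} = 12.46 kN and R_C = 22.4 − 12.46 = 9.944 kN.
R_B = 52.53 + 12.46 = 64.99 kN.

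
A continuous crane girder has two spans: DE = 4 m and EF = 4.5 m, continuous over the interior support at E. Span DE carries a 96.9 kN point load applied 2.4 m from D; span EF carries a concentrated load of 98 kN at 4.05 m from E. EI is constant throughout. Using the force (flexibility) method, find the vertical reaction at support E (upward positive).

R_E = 89.93 kN

Release continuity at E by inserting a hinge; the redundant is the internal moment M_E. The primary structure is two simply-supported spans DE and EF.
Discontinuity in slope at E on the released structure — sum the simple-span end rotations:
  span DE: point load 96.9 at a = 2.4: Pab(L + a)/(6LEI) = 99.23/EI
  span EF: point load 98 at a = 4.05: Pab(L + b)/(6LEI) = 32.74/EI
  relative rotation θ_0 = (99.23 + 32.74)/EI = 132/EI
A unit hogging moment at E produces rotation L₁/(3EI) + L₂/(3EI) = 2.833/EI.
Compatibility: M_E·(L₁+L₂)/(3EI) = θ_0, giving M_E = 46.58 kN·m (hogging).
Span DE, ΣM about D with M_E applied at E: R_E^{DE}·4 = 232.6 + 46.58, so R_E^{DE} = 69.78 kN and R_D = 96.9 − 69.78 = 27.12 kN.
Span EF, ΣM about F: R_E^{EF}·4.5 = 44.1 + 46.58, so R_E^{EF} = 20.15 kN and R_F = 98 − 20.15 = 77.85 kN.
R_E = 69.78 + 20.15 = 89.93 kN.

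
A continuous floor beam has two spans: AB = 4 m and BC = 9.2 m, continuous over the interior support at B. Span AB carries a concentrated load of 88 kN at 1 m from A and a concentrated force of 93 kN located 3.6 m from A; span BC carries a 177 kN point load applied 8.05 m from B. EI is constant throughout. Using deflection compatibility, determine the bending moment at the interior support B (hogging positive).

Take M_B as the redundant. Released structure: two simple spans AB and BC with a hinge at B.
End slopes at the hinge B, treating each span as simply supported:
  span AB: point load 88 at a = 1: Pab(L + a)/(6LEI) = 55/EI
  span AB: point load 93 at a = 3.6: Pab(L + a)/(6LEI) = 42.41/EI
  span BC: point load 177 at a = 8.05: Pab(L + b)/(6LEI) = 307.2/EI
  relative rotation θ_0 = (97.41 + 307.2)/EI = 404.6/EI
A unit hogging moment at B produces rotation L₁/(3EI) + L₂/(3EI) = 4.4/EI.
Slope continuity at B: θ_0 = M_B·4.4/EI, so M_B = 404.6/4.4 = 91.96 kN·m (hogging).

M_B = 91.96 kN·m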